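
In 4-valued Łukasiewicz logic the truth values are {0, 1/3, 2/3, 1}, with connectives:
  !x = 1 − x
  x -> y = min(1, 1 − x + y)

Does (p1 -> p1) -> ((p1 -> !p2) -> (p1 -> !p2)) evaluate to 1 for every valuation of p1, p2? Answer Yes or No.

p1 = 0, p2 = 0 ↦ 1
p1 = 0, p2 = 1/3 ↦ 1
p1 = 0, p2 = 2/3 ↦ 1
p1 = 0, p2 = 1 ↦ 1
p1 = 1/3, p2 = 0 ↦ 1
p1 = 1/3, p2 = 1/3 ↦ 1
p1 = 1/3, p2 = 2/3 ↦ 1
p1 = 1/3, p2 = 1 ↦ 1
p1 = 2/3, p2 = 0 ↦ 1
p1 = 2/3, p2 = 1/3 ↦ 1
p1 = 2/3, p2 = 2/3 ↦ 1
p1 = 2/3, p2 = 1 ↦ 1
p1 = 1, p2 = 0 ↦ 1
p1 = 1, p2 = 1/3 ↦ 1
p1 = 1, p2 = 2/3 ↦ 1
p1 = 1, p2 = 1 ↦ 1
Every assignment gives a value ≥ 1.

Yes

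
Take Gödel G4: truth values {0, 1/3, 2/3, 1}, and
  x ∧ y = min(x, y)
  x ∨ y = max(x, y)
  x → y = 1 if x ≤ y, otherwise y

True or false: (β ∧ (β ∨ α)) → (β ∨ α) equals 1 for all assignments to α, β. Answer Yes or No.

α = 0, β = 0 ↦ 1
α = 0, β = 1/3 ↦ 1
α = 0, β = 2/3 ↦ 1
α = 0, β = 1 ↦ 1
α = 1/3, β = 0 ↦ 1
α = 1/3, β = 1/3 ↦ 1
α = 1/3, β = 2/3 ↦ 1
α = 1/3, β = 1 ↦ 1
α = 2/3, β = 0 ↦ 1
α = 2/3, β = 1/3 ↦ 1
α = 2/3, β = 2/3 ↦ 1
α = 2/3, β = 1 ↦ 1
α = 1, β = 0 ↦ 1
α = 1, β = 1/3 ↦ 1
α = 1, β = 2/3 ↦ 1
α = 1, β = 1 ↦ 1
Every assignment gives a value ≥ 1.

Yes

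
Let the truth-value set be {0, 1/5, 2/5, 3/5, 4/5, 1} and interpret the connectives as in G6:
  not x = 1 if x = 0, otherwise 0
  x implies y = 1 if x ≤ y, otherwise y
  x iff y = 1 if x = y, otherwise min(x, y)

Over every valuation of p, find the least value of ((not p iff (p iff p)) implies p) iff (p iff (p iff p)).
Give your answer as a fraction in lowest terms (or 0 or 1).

1/5

Take p = 1/5:
not p = not 1/5 = 0
p iff p = 1/5 iff 1/5 = 1
not p iff (p iff p) = 0 iff 1 = 0
(not p iff (p iff p)) implies p = 0 implies 1/5 = 1
p iff p = 1/5 iff 1/5 = 1
p iff (p iff p) = 1/5 iff 1 = 1/5
((not p iff (p iff p)) implies p) iff (p iff (p iff p)) = 1 iff 1/5 = 1/5
No assignment yields a value below 1/5, so this is the minimum.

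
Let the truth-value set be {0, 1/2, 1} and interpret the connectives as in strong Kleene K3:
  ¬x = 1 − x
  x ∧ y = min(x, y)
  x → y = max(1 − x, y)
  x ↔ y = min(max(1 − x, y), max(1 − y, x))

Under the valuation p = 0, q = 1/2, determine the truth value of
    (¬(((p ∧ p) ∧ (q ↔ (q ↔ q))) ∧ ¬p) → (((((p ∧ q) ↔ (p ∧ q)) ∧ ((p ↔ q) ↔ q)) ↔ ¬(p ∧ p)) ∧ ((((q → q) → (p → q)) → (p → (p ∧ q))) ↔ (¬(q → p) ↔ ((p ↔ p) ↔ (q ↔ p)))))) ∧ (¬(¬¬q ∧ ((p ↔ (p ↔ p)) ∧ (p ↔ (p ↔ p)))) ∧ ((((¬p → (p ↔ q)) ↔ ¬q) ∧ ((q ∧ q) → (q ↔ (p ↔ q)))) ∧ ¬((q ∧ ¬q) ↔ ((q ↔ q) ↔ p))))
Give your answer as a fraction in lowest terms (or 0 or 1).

1/2

p ∧ p = 0 ∧ 0 = 0
q ↔ q = 1/2 ↔ 1/2 = 1/2
q ↔ (q ↔ q) = 1/2 ↔ 1/2 = 1/2
(p ∧ p) ∧ (q ↔ (q ↔ q)) = 0 ∧ 1/2 = 0
¬p = ¬0 = 1
((p ∧ p) ∧ (q ↔ (q ↔ q))) ∧ ¬p = 0 ∧ 1 = 0
¬(((p ∧ p) ∧ (q ↔ (q ↔ q))) ∧ ¬p) = ¬0 = 1
p ∧ q = 0 ∧ 1/2 = 0
p ∧ q = 0 ∧ 1/2 = 0
(p ∧ q) ↔ (p ∧ q) = 0 ↔ 0 = 1
p ↔ q = 0 ↔ 1/2 = 1/2
(p ↔ q) ↔ q = 1/2 ↔ 1/2 = 1/2
((p ∧ q) ↔ (p ∧ q)) ∧ ((p ↔ q) ↔ q) = 1 ∧ 1/2 = 1/2
p ∧ p = 0 ∧ 0 = 0
¬(p ∧ p) = ¬0 = 1
(((p ∧ q) ↔ (p ∧ q)) ∧ ((p ↔ q) ↔ q)) ↔ ¬(p ∧ p) = 1/2 ↔ 1 = 1/2
q → q = 1/2 → 1/2 = 1/2
p → q = 0 → 1/2 = 1
(q → q) → (p → q) = 1/2 → 1 = 1
p ∧ q = 0 ∧ 1/2 = 0
p → (p ∧ q) = 0 → 0 = 1
((q → q) → (p → q)) → (p → (p ∧ q)) = 1 → 1 = 1
q → p = 1/2 → 0 = 1/2
¬(q → p) = ¬1/2 = 1/2
p ↔ p = 0 ↔ 0 = 1
q ↔ p = 1/2 ↔ 0 = 1/2
(p ↔ p) ↔ (q ↔ p) = 1 ↔ 1/2 = 1/2
¬(q → p) ↔ ((p ↔ p) ↔ (q ↔ p)) = 1/2 ↔ 1/2 = 1/2
(((q → q) → (p → q)) → (p → (p ∧ q))) ↔ (¬(q → p) ↔ ((p ↔ p) ↔ (q ↔ p))) = 1 ↔ 1/2 = 1/2
((((p ∧ q) ↔ (p ∧ q)) ∧ ((p ↔ q) ↔ q)) ↔ ¬(p ∧ p)) ∧ ((((q → q) → (p → q)) → (p → (p ∧ q))) ↔ (¬(q → p) ↔ ((p ↔ p) ↔ (q ↔ p)))) = 1/2 ∧ 1/2 = 1/2
¬(((p ∧ p) ∧ (q ↔ (q ↔ q))) ∧ ¬p) → (((((p ∧ q) ↔ (p ∧ q)) ∧ ((p ↔ q) ↔ q)) ↔ ¬(p ∧ p)) ∧ ((((q → q) → (p → q)) → (p → (p ∧ q))) ↔ (¬(q → p) ↔ ((p ↔ p) ↔ (q ↔ p))))) = 1 → 1/2 = 1/2
¬q = ¬1/2 = 1/2
¬¬q = ¬1/2 = 1/2
p ↔ p = 0 ↔ 0 = 1
p ↔ (p ↔ p) = 0 ↔ 1 = 0
p ↔ p = 0 ↔ 0 = 1
p ↔ (p ↔ p) = 0 ↔ 1 = 0
(p ↔ (p ↔ p)) ∧ (p ↔ (p ↔ p)) = 0 ∧ 0 = 0
¬¬q ∧ ((p ↔ (p ↔ p)) ∧ (p ↔ (p ↔ p))) = 1/2 ∧ 0 = 0
¬(¬¬q ∧ ((p ↔ (p ↔ p)) ∧ (p ↔ (p ↔ p)))) = ¬0 = 1
¬p = ¬0 = 1
p ↔ q = 0 ↔ 1/2 = 1/2
¬p → (p ↔ q) = 1 → 1/2 = 1/2
¬q = ¬1/2 = 1/2
(¬p → (p ↔ q)) ↔ ¬q = 1/2 ↔ 1/2 = 1/2
q ∧ q = 1/2 ∧ 1/2 = 1/2
p ↔ q = 0 ↔ 1/2 = 1/2
q ↔ (p ↔ q) = 1/2 ↔ 1/2 = 1/2
(q ∧ q) → (q ↔ (p ↔ q)) = 1/2 → 1/2 = 1/2
((¬p → (p ↔ q)) ↔ ¬q) ∧ ((q ∧ q) → (q ↔ (p ↔ q))) = 1/2 ∧ 1/2 = 1/2
¬q = ¬1/2 = 1/2
q ∧ ¬q = 1/2 ∧ 1/2 = 1/2
q ↔ q = 1/2 ↔ 1/2 = 1/2
(q ↔ q) ↔ p = 1/2 ↔ 0 = 1/2
(q ∧ ¬q) ↔ ((q ↔ q) ↔ p) = 1/2 ↔ 1/2 = 1/2
¬((q ∧ ¬q) ↔ ((q ↔ q) ↔ p)) = ¬1/2 = 1/2
(((¬p → (p ↔ q)) ↔ ¬q) ∧ ((q ∧ q) → (q ↔ (p ↔ q)))) ∧ ¬((q ∧ ¬q) ↔ ((q ↔ q) ↔ p)) = 1/2 ∧ 1/2 = 1/2
¬(¬¬q ∧ ((p ↔ (p ↔ p)) ∧ (p ↔ (p ↔ p)))) ∧ ((((¬p → (p ↔ q)) ↔ ¬q) ∧ ((q ∧ q) → (q ↔ (p ↔ q)))) ∧ ¬((q ∧ ¬q) ↔ ((q ↔ q) ↔ p))) = 1 ∧ 1/2 = 1/2
(¬(((p ∧ p) ∧ (q ↔ (q ↔ q))) ∧ ¬p) → (((((p ∧ q) ↔ (p ∧ q)) ∧ ((p ↔ q) ↔ q)) ↔ ¬(p ∧ p)) ∧ ((((q → q) → (p → q)) → (p → (p ∧ q))) ↔ (¬(q → p) ↔ ((p ↔ p) ↔ (q ↔ p)))))) ∧ (¬(¬¬q ∧ ((p ↔ (p ↔ p)) ∧ (p ↔ (p ↔ p)))) ∧ ((((¬p → (p ↔ q)) ↔ ¬q) ∧ ((q ∧ q) → (q ↔ (p ↔ q)))) ∧ ¬((q ∧ ¬q) ↔ ((q ↔ q) ↔ p)))) = 1/2 ∧ 1/2 = 1/2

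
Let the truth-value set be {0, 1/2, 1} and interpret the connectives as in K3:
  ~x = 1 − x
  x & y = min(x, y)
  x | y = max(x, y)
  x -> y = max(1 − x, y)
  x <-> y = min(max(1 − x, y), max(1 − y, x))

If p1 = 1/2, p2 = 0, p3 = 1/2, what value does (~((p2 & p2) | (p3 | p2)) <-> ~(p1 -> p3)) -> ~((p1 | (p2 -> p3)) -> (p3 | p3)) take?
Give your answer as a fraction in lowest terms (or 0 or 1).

p2 & p2 = 0 & 0 = 0
p3 | p2 = 1/2 | 0 = 1/2
(p2 & p2) | (p3 | p2) = 0 | 1/2 = 1/2
~((p2 & p2) | (p3 | p2)) = ~1/2 = 1/2
p1 -> p3 = 1/2 -> 1/2 = 1/2
~(p1 -> p3) = ~1/2 = 1/2
~((p2 & p2) | (p3 | p2)) <-> ~(p1 -> p3) = 1/2 <-> 1/2 = 1/2
p2 -> p3 = 0 -> 1/2 = 1
p1 | (p2 -> p3) = 1/2 | 1 = 1
p3 | p3 = 1/2 | 1/2 = 1/2
(p1 | (p2 -> p3)) -> (p3 | p3) = 1 -> 1/2 = 1/2
~((p1 | (p2 -> p3)) -> (p3 | p3)) = ~1/2 = 1/2
(~((p2 & p2) | (p3 | p2)) <-> ~(p1 -> p3)) -> ~((p1 | (p2 -> p3)) -> (p3 | p3)) = 1/2 -> 1/2 = 1/2

1/2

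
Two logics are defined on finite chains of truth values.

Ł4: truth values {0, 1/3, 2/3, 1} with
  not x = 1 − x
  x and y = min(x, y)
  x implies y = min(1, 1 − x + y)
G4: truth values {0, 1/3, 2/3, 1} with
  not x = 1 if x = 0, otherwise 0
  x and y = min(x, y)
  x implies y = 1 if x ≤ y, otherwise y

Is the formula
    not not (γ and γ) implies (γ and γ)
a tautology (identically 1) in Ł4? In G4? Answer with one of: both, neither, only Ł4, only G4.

In Ł4: every assignment gives 1 — tautology.
In G4: at γ = 1/3 the value is 1/3 — not a tautology.

only Ł4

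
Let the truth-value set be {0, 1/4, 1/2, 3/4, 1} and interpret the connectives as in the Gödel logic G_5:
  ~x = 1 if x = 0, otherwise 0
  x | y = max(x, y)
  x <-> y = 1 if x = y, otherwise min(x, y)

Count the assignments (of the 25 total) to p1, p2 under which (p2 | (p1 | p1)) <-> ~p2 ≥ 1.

1

value 1: 1 assignment (counts)
value 3/4: 1 assignment
value 1/2: 1 assignment
value 1/4: 1 assignment
value 0: 21 assignments
So 1 of the 25 assignments meets the threshold.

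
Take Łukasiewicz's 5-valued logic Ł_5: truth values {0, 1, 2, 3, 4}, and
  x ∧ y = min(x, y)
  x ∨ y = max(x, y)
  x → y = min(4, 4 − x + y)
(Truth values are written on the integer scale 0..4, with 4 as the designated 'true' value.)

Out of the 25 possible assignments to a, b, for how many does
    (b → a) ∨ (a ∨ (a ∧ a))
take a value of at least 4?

value 4: 15 assignments (counts)
value 3: 4 assignments
value 2: 3 assignments
value 1: 2 assignments
value 0: 1 assignment
So 15 of the 25 assignments meet the threshold.

15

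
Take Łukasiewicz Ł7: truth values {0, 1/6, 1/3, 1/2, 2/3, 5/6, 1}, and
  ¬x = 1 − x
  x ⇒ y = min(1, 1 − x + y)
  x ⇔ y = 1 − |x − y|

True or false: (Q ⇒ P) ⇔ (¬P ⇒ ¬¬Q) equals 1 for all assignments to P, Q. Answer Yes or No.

Counterexample: take P = 0, Q = 0.
Q ⇒ P = 0 ⇒ 0 = 1
¬P = ¬0 = 1
¬Q = ¬0 = 1
¬¬Q = ¬1 = 0
¬P ⇒ ¬¬Q = 1 ⇒ 0 = 0
(Q ⇒ P) ⇔ (¬P ⇒ ¬¬Q) = 1 ⇔ 0 = 0
This gives 0 ≠ 1.

No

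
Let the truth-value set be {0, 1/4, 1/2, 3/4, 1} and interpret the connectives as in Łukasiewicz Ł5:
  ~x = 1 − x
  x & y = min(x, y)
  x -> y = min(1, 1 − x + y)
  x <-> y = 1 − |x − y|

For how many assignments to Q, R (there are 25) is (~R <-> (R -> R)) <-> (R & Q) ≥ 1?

5

value 1: 5 assignments (counts)
value 3/4: 4 assignments
value 1/2: 8 assignments
value 1/4: 2 assignments
value 0: 6 assignments
So 5 of the 25 assignments meet the threshold.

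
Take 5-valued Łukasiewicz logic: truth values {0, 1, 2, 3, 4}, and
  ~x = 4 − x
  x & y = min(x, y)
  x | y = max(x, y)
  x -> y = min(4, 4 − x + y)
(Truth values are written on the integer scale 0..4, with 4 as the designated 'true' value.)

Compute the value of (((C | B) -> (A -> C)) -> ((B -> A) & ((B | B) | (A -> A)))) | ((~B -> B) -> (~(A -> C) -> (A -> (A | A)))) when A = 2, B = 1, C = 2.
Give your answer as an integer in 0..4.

4

C | B = 2 | 1 = 2
A -> C = 2 -> 2 = 4
(C | B) -> (A -> C) = 2 -> 4 = 4
B -> A = 1 -> 2 = 4
B | B = 1 | 1 = 1
A -> A = 2 -> 2 = 4
(B | B) | (A -> A) = 1 | 4 = 4
(B -> A) & ((B | B) | (A -> A)) = 4 & 4 = 4
((C | B) -> (A -> C)) -> ((B -> A) & ((B | B) | (A -> A))) = 4 -> 4 = 4
~B = ~1 = 3
~B -> B = 3 -> 1 = 2
A -> C = 2 -> 2 = 4
~(A -> C) = ~4 = 0
A | A = 2 | 2 = 2
A -> (A | A) = 2 -> 2 = 4
~(A -> C) -> (A -> (A | A)) = 0 -> 4 = 4
(~B -> B) -> (~(A -> C) -> (A -> (A | A))) = 2 -> 4 = 4
(((C | B) -> (A -> C)) -> ((B -> A) & ((B | B) | (A -> A)))) | ((~B -> B) -> (~(A -> C) -> (A -> (A | A)))) = 4 | 4 = 4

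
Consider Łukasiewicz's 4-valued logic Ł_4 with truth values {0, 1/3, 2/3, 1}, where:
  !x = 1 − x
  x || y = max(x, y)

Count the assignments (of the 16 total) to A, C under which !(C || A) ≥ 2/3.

A = 0, C = 0 ↦ 1  ≥
A = 0, C = 1/3 ↦ 2/3  ≥
A = 0, C = 2/3 ↦ 1/3  <
A = 0, C = 1 ↦ 0  <
A = 1/3, C = 0 ↦ 2/3  ≥
A = 1/3, C = 1/3 ↦ 2/3  ≥
A = 1/3, C = 2/3 ↦ 1/3  <
A = 1/3, C = 1 ↦ 0  <
A = 2/3, C = 0 ↦ 1/3  <
A = 2/3, C = 1/3 ↦ 1/3  <
A = 2/3, C = 2/3 ↦ 1/3  <
A = 2/3, C = 1 ↦ 0  <
A = 1, C = 0 ↦ 0  <
A = 1, C = 1/3 ↦ 0  <
A = 1, C = 2/3 ↦ 0  <
A = 1, C = 1 ↦ 0  <
So 4 of the 16 assignments meet the threshold.

4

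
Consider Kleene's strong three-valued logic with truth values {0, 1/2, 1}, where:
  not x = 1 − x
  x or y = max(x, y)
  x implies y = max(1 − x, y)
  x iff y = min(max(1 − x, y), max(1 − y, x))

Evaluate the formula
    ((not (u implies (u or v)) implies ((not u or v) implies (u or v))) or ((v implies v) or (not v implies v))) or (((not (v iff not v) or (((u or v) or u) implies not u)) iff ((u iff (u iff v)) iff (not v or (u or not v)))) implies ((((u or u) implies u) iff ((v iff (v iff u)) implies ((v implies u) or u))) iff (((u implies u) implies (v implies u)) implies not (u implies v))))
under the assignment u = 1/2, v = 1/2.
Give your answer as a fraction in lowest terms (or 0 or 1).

u or v = 1/2 or 1/2 = 1/2
u implies (u or v) = 1/2 implies 1/2 = 1/2
not (u implies (u or v)) = not 1/2 = 1/2
not u = not 1/2 = 1/2
not u or v = 1/2 or 1/2 = 1/2
u or v = 1/2 or 1/2 = 1/2
(not u or v) implies (u or v) = 1/2 implies 1/2 = 1/2
not (u implies (u or v)) implies ((not u or v) implies (u or v)) = 1/2 implies 1/2 = 1/2
v implies v = 1/2 implies 1/2 = 1/2
not v = not 1/2 = 1/2
not v implies v = 1/2 implies 1/2 = 1/2
(v implies v) or (not v implies v) = 1/2 or 1/2 = 1/2
(not (u implies (u or v)) implies ((not u or v) implies (u or v))) or ((v implies v) or (not v implies v)) = 1/2 or 1/2 = 1/2
not v = not 1/2 = 1/2
v iff not v = 1/2 iff 1/2 = 1/2
not (v iff not v) = not 1/2 = 1/2
u or v = 1/2 or 1/2 = 1/2
(u or v) or u = 1/2 or 1/2 = 1/2
not u = not 1/2 = 1/2
((u or v) or u) implies not u = 1/2 implies 1/2 = 1/2
not (v iff not v) or (((u or v) or u) implies not u) = 1/2 or 1/2 = 1/2
u iff v = 1/2 iff 1/2 = 1/2
u iff (u iff v) = 1/2 iff 1/2 = 1/2
not v = not 1/2 = 1/2
not v = not 1/2 = 1/2
u or not v = 1/2 or 1/2 = 1/2
not v or (u or not v) = 1/2 or 1/2 = 1/2
(u iff (u iff v)) iff (not v or (u or not v)) = 1/2 iff 1/2 = 1/2
(not (v iff not v) or (((u or v) or u) implies not u)) iff ((u iff (u iff v)) iff (not v or (u or not v))) = 1/2 iff 1/2 = 1/2
u or u = 1/2 or 1/2 = 1/2
(u or u) implies u = 1/2 implies 1/2 = 1/2
v iff u = 1/2 iff 1/2 = 1/2
v iff (v iff u) = 1/2 iff 1/2 = 1/2
v implies u = 1/2 implies 1/2 = 1/2
(v implies u) or u = 1/2 or 1/2 = 1/2
(v iff (v iff u)) implies ((v implies u) or u) = 1/2 implies 1/2 = 1/2
((u or u) implies u) iff ((v iff (v iff u)) implies ((v implies u) or u)) = 1/2 iff 1/2 = 1/2
u implies u = 1/2 implies 1/2 = 1/2
v implies u = 1/2 implies 1/2 = 1/2
(u implies u) implies (v implies u) = 1/2 implies 1/2 = 1/2
u implies v = 1/2 implies 1/2 = 1/2
not (u implies v) = not 1/2 = 1/2
((u implies u) implies (v implies u)) implies not (u implies v) = 1/2 implies 1/2 = 1/2
(((u or u) implies u) iff ((v iff (v iff u)) implies ((v implies u) or u))) iff (((u implies u) implies (v implies u)) implies not (u implies v)) = 1/2 iff 1/2 = 1/2
((not (v iff not v) or (((u or v) or u) implies not u)) iff ((u iff (u iff v)) iff (not v or (u or not v)))) implies ((((u or u) implies u) iff ((v iff (v iff u)) implies ((v implies u) or u))) iff (((u implies u) implies (v implies u)) implies not (u implies v))) = 1/2 implies 1/2 = 1/2
((not (u implies (u or v)) implies ((not u or v) implies (u or v))) or ((v implies v) or (not v implies v))) or (((not (v iff not v) or (((u or v) or u) implies not u)) iff ((u iff (u iff v)) iff (not v or (u or not v)))) implies ((((u or u) implies u) iff ((v iff (v iff u)) implies ((v implies u) or u))) iff (((u implies u) implies (v implies u)) implies not (u implies v)))) = 1/2 or 1/2 = 1/2

1/2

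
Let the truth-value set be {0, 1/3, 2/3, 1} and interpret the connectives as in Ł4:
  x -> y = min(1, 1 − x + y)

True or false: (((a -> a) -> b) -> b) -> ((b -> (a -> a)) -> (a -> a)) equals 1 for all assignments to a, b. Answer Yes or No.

Yes

a = 0, b = 0 ↦ 1
a = 0, b = 1/3 ↦ 1
a = 0, b = 2/3 ↦ 1
a = 0, b = 1 ↦ 1
a = 1/3, b = 0 ↦ 1
a = 1/3, b = 1/3 ↦ 1
a = 1/3, b = 2/3 ↦ 1
a = 1/3, b = 1 ↦ 1
a = 2/3, b = 0 ↦ 1
a = 2/3, b = 1/3 ↦ 1
a = 2/3, b = 2/3 ↦ 1
a = 2/3, b = 1 ↦ 1
a = 1, b = 0 ↦ 1
a = 1, b = 1/3 ↦ 1
a = 1, b = 2/3 ↦ 1
a = 1, b = 1 ↦ 1
Every assignment gives a value ≥ 1.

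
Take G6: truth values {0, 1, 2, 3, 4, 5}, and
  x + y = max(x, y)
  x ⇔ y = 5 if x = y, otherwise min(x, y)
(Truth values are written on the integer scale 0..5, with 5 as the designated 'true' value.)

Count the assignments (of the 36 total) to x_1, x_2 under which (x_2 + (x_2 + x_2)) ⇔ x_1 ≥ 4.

value 5: 6 assignments (counts)
value 4: 2 assignments (counts)
value 3: 4 assignments
value 2: 6 assignments
value 1: 8 assignments
value 0: 10 assignments
So 8 of the 36 assignments meet the threshold.

8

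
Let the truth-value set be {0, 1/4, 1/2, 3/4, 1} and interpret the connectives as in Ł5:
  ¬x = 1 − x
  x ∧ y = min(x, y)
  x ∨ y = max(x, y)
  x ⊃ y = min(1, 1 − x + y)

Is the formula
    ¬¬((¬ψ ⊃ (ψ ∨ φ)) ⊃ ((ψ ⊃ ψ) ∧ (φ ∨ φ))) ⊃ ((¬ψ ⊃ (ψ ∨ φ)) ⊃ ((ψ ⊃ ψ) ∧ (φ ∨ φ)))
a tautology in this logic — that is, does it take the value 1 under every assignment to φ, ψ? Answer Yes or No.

At φ = 1/2, ψ = 1/4, for instance:
¬ψ = ¬1/4 = 3/4
ψ ∨ φ = 1/4 ∨ 1/2 = 1/2
¬ψ ⊃ (ψ ∨ φ) = 3/4 ⊃ 1/2 = 3/4
ψ ⊃ ψ = 1/4 ⊃ 1/4 = 1
φ ∨ φ = 1/2 ∨ 1/2 = 1/2
(ψ ⊃ ψ) ∧ (φ ∨ φ) = 1 ∧ 1/2 = 1/2
(¬ψ ⊃ (ψ ∨ φ)) ⊃ ((ψ ⊃ ψ) ∧ (φ ∨ φ)) = 3/4 ⊃ 1/2 = 3/4
¬((¬ψ ⊃ (ψ ∨ φ)) ⊃ ((ψ ⊃ ψ) ∧ (φ ∨ φ))) = ¬3/4 = 1/4
¬¬((¬ψ ⊃ (ψ ∨ φ)) ⊃ ((ψ ⊃ ψ) ∧ (φ ∨ φ))) = ¬1/4 = 3/4
¬¬((¬ψ ⊃ (ψ ∨ φ)) ⊃ ((ψ ⊃ ψ) ∧ (φ ∨ φ))) ⊃ ((¬ψ ⊃ (ψ ∨ φ)) ⊃ ((ψ ⊃ ψ) ∧ (φ ∨ φ))) = 3/4 ⊃ 3/4 = 1
and checking the remaining 24 assignments likewise gives ≥ 1 in every case.

Yes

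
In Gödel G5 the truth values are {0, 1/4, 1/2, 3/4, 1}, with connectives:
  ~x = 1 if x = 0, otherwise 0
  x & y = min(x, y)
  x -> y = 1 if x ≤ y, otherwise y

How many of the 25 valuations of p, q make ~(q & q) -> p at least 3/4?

value 1: 21 assignments (counts)
value 3/4: 1 assignment (counts)
value 1/2: 1 assignment
value 1/4: 1 assignment
value 0: 1 assignment
So 22 of the 25 assignments meet the threshold.

22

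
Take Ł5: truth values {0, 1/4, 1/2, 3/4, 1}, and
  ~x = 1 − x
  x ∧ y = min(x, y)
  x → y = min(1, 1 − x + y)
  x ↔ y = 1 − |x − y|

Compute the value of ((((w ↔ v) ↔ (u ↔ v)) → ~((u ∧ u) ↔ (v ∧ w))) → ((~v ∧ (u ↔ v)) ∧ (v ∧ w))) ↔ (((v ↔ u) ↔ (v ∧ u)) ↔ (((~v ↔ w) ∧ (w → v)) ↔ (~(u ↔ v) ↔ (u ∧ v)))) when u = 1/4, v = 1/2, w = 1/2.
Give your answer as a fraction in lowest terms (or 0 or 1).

w ↔ v = 1/2 ↔ 1/2 = 1
u ↔ v = 1/4 ↔ 1/2 = 3/4
(w ↔ v) ↔ (u ↔ v) = 1 ↔ 3/4 = 3/4
u ∧ u = 1/4 ∧ 1/4 = 1/4
v ∧ w = 1/2 ∧ 1/2 = 1/2
(u ∧ u) ↔ (v ∧ w) = 1/4 ↔ 1/2 = 3/4
~((u ∧ u) ↔ (v ∧ w)) = ~3/4 = 1/4
((w ↔ v) ↔ (u ↔ v)) → ~((u ∧ u) ↔ (v ∧ w)) = 3/4 → 1/4 = 1/2
~v = ~1/2 = 1/2
u ↔ v = 1/4 ↔ 1/2 = 3/4
~v ∧ (u ↔ v) = 1/2 ∧ 3/4 = 1/2
v ∧ w = 1/2 ∧ 1/2 = 1/2
(~v ∧ (u ↔ v)) ∧ (v ∧ w) = 1/2 ∧ 1/2 = 1/2
(((w ↔ v) ↔ (u ↔ v)) → ~((u ∧ u) ↔ (v ∧ w))) → ((~v ∧ (u ↔ v)) ∧ (v ∧ w)) = 1/2 → 1/2 = 1
v ↔ u = 1/2 ↔ 1/4 = 3/4
v ∧ u = 1/2 ∧ 1/4 = 1/4
(v ↔ u) ↔ (v ∧ u) = 3/4 ↔ 1/4 = 1/2
~v = ~1/2 = 1/2
~v ↔ w = 1/2 ↔ 1/2 = 1
w → v = 1/2 → 1/2 = 1
(~v ↔ w) ∧ (w → v) = 1 ∧ 1 = 1
u ↔ v = 1/4 ↔ 1/2 = 3/4
~(u ↔ v) = ~3/4 = 1/4
u ∧ v = 1/4 ∧ 1/2 = 1/4
~(u ↔ v) ↔ (u ∧ v) = 1/4 ↔ 1/4 = 1
((~v ↔ w) ∧ (w → v)) ↔ (~(u ↔ v) ↔ (u ∧ v)) = 1 ↔ 1 = 1
((v ↔ u) ↔ (v ∧ u)) ↔ (((~v ↔ w) ∧ (w → v)) ↔ (~(u ↔ v) ↔ (u ∧ v))) = 1/2 ↔ 1 = 1/2
((((w ↔ v) ↔ (u ↔ v)) → ~((u ∧ u) ↔ (v ∧ w))) → ((~v ∧ (u ↔ v)) ∧ (v ∧ w))) ↔ (((v ↔ u) ↔ (v ∧ u)) ↔ (((~v ↔ w) ∧ (w → v)) ↔ (~(u ↔ v) ↔ (u ∧ v)))) = 1 ↔ 1/2 = 1/2

1/2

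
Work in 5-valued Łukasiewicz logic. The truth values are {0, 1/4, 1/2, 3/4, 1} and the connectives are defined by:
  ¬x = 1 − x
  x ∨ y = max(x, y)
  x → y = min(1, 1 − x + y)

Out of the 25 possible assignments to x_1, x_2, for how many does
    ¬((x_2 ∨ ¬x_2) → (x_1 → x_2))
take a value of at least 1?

1

value 1: 1 assignment (counts)
value 3/4: 1 assignment
value 1/2: 2 assignments
value 1/4: 2 assignments
value 0: 19 assignments
So 1 of the 25 assignments meets the threshold.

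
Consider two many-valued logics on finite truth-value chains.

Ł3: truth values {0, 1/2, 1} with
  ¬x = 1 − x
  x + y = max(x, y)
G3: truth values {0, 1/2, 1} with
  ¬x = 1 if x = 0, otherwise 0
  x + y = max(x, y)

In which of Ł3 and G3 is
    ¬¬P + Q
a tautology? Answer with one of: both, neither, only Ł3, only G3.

neither

In Ł3: at P = 0, Q = 0 the value is 0 — not a tautology.
In G3: at P = 0, Q = 0 the value is 0 — not a tautology.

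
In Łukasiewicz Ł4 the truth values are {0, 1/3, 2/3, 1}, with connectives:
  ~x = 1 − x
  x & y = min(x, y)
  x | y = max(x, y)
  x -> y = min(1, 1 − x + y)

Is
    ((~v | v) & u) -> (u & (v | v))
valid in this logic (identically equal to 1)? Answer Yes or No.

Counterexample: take u = 1/3, v = 0.
~v = ~0 = 1
~v | v = 1 | 0 = 1
(~v | v) & u = 1 & 1/3 = 1/3
v | v = 0 | 0 = 0
u & (v | v) = 1/3 & 0 = 0
((~v | v) & u) -> (u & (v | v)) = 1/3 -> 0 = 2/3
This gives 2/3 ≠ 1.

No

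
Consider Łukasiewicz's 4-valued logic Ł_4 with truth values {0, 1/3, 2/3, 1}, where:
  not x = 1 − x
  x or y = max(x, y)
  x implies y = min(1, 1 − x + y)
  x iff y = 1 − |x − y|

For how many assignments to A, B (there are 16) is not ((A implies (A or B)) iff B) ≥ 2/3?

A = 0, B = 0 ↦ 1  ≥
A = 0, B = 1/3 ↦ 2/3  ≥
A = 0, B = 2/3 ↦ 1/3  <
A = 0, B = 1 ↦ 0  <
A = 1/3, B = 0 ↦ 1  ≥
A = 1/3, B = 1/3 ↦ 2/3  ≥
A = 1/3, B = 2/3 ↦ 1/3  <
A = 1/3, B = 1 ↦ 0  <
A = 2/3, B = 0 ↦ 1  ≥
A = 2/3, B = 1/3 ↦ 2/3  ≥
A = 2/3, B = 2/3 ↦ 1/3  <
A = 2/3, B = 1 ↦ 0  <
A = 1, B = 0 ↦ 1  ≥
A = 1, B = 1/3 ↦ 2/3  ≥
A = 1, B = 2/3 ↦ 1/3  <
A = 1, B = 1 ↦ 0  <
So 8 of the 16 assignments meet the threshold.

8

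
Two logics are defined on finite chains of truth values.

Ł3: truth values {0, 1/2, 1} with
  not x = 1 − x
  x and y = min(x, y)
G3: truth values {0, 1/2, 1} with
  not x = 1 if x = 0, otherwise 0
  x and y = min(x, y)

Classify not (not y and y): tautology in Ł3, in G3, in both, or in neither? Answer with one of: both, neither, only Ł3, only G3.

In Ł3: at y = 1/2 the value is 1/2 — not a tautology.
In G3: every assignment gives 1 — tautology.

only G3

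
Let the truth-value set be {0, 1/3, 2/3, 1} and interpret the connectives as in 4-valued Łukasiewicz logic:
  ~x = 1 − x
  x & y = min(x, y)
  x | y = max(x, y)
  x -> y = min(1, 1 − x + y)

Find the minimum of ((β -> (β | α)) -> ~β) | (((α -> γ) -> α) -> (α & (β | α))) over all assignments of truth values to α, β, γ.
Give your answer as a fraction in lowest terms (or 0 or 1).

2/3

Take α = 1/3, β = 1/3, γ = 0:
β | α = 1/3 | 1/3 = 1/3
β -> (β | α) = 1/3 -> 1/3 = 1
~β = ~1/3 = 2/3
(β -> (β | α)) -> ~β = 1 -> 2/3 = 2/3
α -> γ = 1/3 -> 0 = 2/3
(α -> γ) -> α = 2/3 -> 1/3 = 2/3
β | α = 1/3 | 1/3 = 1/3
α & (β | α) = 1/3 & 1/3 = 1/3
((α -> γ) -> α) -> (α & (β | α)) = 2/3 -> 1/3 = 2/3
((β -> (β | α)) -> ~β) | (((α -> γ) -> α) -> (α & (β | α))) = 2/3 | 2/3 = 2/3
No assignment yields a value below 2/3, so this is the minimum.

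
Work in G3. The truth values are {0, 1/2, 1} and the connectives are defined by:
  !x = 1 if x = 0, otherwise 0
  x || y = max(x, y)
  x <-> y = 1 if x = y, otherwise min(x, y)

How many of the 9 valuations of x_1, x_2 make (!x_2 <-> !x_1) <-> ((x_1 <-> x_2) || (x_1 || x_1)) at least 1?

6

x_1 = 0, x_2 = 0 ↦ 1  ≥
x_1 = 0, x_2 = 1/2 ↦ 1  ≥
x_1 = 0, x_2 = 1 ↦ 1  ≥
x_1 = 1/2, x_2 = 0 ↦ 0  <
x_1 = 1/2, x_2 = 1/2 ↦ 1  ≥
x_1 = 1/2, x_2 = 1 ↦ 1/2  <
x_1 = 1, x_2 = 0 ↦ 0  <
x_1 = 1, x_2 = 1/2 ↦ 1  ≥
x_1 = 1, x_2 = 1 ↦ 1  ≥
So 6 of the 9 assignments meet the threshold.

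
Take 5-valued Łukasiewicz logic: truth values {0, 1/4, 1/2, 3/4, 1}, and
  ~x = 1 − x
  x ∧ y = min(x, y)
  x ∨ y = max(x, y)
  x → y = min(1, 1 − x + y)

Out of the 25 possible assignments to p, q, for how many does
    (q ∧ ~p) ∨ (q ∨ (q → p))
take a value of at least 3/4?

value 1: 19 assignments (counts)
value 3/4: 5 assignments (counts)
value 1/2: 1 assignment
So 24 of the 25 assignments meet the threshold.

24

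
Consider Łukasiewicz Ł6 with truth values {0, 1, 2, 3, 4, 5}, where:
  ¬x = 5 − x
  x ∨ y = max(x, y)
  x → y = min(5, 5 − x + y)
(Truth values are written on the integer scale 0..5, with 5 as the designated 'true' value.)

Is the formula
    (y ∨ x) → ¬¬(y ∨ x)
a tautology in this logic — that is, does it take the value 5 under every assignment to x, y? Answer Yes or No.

At x = 3, y = 5, for instance:
y ∨ x = 5 ∨ 3 = 5
¬(y ∨ x) = ¬5 = 0
¬¬(y ∨ x) = ¬0 = 5
(y ∨ x) → ¬¬(y ∨ x) = 5 → 5 = 5
and checking the remaining 35 assignments likewise gives ≥ 5 in every case.

Yes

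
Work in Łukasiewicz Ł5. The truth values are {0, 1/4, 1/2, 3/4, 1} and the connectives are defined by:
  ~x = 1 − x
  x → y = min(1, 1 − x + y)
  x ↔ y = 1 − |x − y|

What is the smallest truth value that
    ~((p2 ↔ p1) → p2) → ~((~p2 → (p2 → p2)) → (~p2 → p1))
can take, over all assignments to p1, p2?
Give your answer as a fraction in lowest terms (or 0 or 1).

1/2

Take p1 = 1/2, p2 = 1/2:
p2 ↔ p1 = 1/2 ↔ 1/2 = 1
(p2 ↔ p1) → p2 = 1 → 1/2 = 1/2
~((p2 ↔ p1) → p2) = ~1/2 = 1/2
~p2 = ~1/2 = 1/2
p2 → p2 = 1/2 → 1/2 = 1
~p2 → (p2 → p2) = 1/2 → 1 = 1
~p2 = ~1/2 = 1/2
~p2 → p1 = 1/2 → 1/2 = 1
(~p2 → (p2 → p2)) → (~p2 → p1) = 1 → 1 = 1
~((~p2 → (p2 → p2)) → (~p2 → p1)) = ~1 = 0
~((p2 ↔ p1) → p2) → ~((~p2 → (p2 → p2)) → (~p2 → p1)) = 1/2 → 0 = 1/2
No assignment yields a value below 1/2, so this is the minimum.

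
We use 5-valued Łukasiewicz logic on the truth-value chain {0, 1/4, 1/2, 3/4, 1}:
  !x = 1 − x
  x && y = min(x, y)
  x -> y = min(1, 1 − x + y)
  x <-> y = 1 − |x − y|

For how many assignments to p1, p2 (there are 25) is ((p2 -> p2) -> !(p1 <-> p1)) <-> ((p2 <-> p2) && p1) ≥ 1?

value 1: 5 assignments (counts)
value 3/4: 5 assignments
value 1/2: 5 assignments
value 1/4: 5 assignments
value 0: 5 assignments
So 5 of the 25 assignments meet the threshold.

5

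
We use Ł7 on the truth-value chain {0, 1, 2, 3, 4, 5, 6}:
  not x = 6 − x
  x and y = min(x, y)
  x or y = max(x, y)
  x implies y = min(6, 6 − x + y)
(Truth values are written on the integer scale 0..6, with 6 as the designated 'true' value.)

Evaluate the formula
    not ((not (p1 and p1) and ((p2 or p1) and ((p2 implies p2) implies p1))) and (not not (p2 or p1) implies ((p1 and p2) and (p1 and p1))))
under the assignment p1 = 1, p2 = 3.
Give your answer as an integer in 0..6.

p1 and p1 = 1 and 1 = 1
not (p1 and p1) = not 1 = 5
p2 or p1 = 3 or 1 = 3
p2 implies p2 = 3 implies 3 = 6
(p2 implies p2) implies p1 = 6 implies 1 = 1
(p2 or p1) and ((p2 implies p2) implies p1) = 3 and 1 = 1
not (p1 and p1) and ((p2 or p1) and ((p2 implies p2) implies p1)) = 5 and 1 = 1
p2 or p1 = 3 or 1 = 3
not (p2 or p1) = not 3 = 3
not not (p2 or p1) = not 3 = 3
p1 and p2 = 1 and 3 = 1
p1 and p1 = 1 and 1 = 1
(p1 and p2) and (p1 and p1) = 1 and 1 = 1
not not (p2 or p1) implies ((p1 and p2) and (p1 and p1)) = 3 implies 1 = 4
(not (p1 and p1) and ((p2 or p1) and ((p2 implies p2) implies p1))) and (not not (p2 or p1) implies ((p1 and p2) and (p1 and p1))) = 1 and 4 = 1
not ((not (p1 and p1) and ((p2 or p1) and ((p2 implies p2) implies p1))) and (not not (p2 or p1) implies ((p1 and p2) and (p1 and p1)))) = not 1 = 5

5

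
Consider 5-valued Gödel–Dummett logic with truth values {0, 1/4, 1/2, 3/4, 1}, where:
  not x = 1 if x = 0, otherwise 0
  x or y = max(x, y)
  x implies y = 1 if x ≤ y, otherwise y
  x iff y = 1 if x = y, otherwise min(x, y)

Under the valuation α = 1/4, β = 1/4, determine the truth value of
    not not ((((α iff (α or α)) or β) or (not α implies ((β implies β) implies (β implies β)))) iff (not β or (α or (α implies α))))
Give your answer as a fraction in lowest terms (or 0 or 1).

α or α = 1/4 or 1/4 = 1/4
α iff (α or α) = 1/4 iff 1/4 = 1
(α iff (α or α)) or β = 1 or 1/4 = 1
not α = not 1/4 = 0
β implies β = 1/4 implies 1/4 = 1
β implies β = 1/4 implies 1/4 = 1
(β implies β) implies (β implies β) = 1 implies 1 = 1
not α implies ((β implies β) implies (β implies β)) = 0 implies 1 = 1
((α iff (α or α)) or β) or (not α implies ((β implies β) implies (β implies β))) = 1 or 1 = 1
not β = not 1/4 = 0
α implies α = 1/4 implies 1/4 = 1
α or (α implies α) = 1/4 or 1 = 1
not β or (α or (α implies α)) = 0 or 1 = 1
(((α iff (α or α)) or β) or (not α implies ((β implies β) implies (β implies β)))) iff (not β or (α or (α implies α))) = 1 iff 1 = 1
not ((((α iff (α or α)) or β) or (not α implies ((β implies β) implies (β implies β)))) iff (not β or (α or (α implies α)))) = not 1 = 0
not not ((((α iff (α or α)) or β) or (not α implies ((β implies β) implies (β implies β)))) iff (not β or (α or (α implies α)))) = not 0 = 1

1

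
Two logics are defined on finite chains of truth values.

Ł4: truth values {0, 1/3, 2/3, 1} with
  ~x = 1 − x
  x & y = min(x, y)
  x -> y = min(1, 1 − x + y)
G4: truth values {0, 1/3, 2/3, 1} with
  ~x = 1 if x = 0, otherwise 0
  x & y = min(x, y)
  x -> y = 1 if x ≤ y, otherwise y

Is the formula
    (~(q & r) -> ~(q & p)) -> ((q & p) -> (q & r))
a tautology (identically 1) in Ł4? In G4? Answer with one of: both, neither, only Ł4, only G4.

In Ł4: every assignment gives 1 — tautology.
In G4: at p = 2/3, q = 2/3, r = 1/3 the value is 1/3 — not a tautology.

only Ł4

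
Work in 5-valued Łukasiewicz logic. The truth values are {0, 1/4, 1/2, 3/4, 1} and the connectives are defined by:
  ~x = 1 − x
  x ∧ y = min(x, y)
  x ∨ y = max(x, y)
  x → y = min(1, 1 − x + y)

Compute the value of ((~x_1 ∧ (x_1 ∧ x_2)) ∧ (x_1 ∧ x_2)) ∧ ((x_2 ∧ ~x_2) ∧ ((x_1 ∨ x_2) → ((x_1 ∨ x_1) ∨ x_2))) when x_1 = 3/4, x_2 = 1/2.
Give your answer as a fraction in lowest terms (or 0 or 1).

1/4

~x_1 = ~3/4 = 1/4
x_1 ∧ x_2 = 3/4 ∧ 1/2 = 1/2
~x_1 ∧ (x_1 ∧ x_2) = 1/4 ∧ 1/2 = 1/4
x_1 ∧ x_2 = 3/4 ∧ 1/2 = 1/2
(~x_1 ∧ (x_1 ∧ x_2)) ∧ (x_1 ∧ x_2) = 1/4 ∧ 1/2 = 1/4
~x_2 = ~1/2 = 1/2
x_2 ∧ ~x_2 = 1/2 ∧ 1/2 = 1/2
x_1 ∨ x_2 = 3/4 ∨ 1/2 = 3/4
x_1 ∨ x_1 = 3/4 ∨ 3/4 = 3/4
(x_1 ∨ x_1) ∨ x_2 = 3/4 ∨ 1/2 = 3/4
(x_1 ∨ x_2) → ((x_1 ∨ x_1) ∨ x_2) = 3/4 → 3/4 = 1
(x_2 ∧ ~x_2) ∧ ((x_1 ∨ x_2) → ((x_1 ∨ x_1) ∨ x_2)) = 1/2 ∧ 1 = 1/2
((~x_1 ∧ (x_1 ∧ x_2)) ∧ (x_1 ∧ x_2)) ∧ ((x_2 ∧ ~x_2) ∧ ((x_1 ∨ x_2) → ((x_1 ∨ x_1) ∨ x_2))) = 1/4 ∧ 1/2 = 1/4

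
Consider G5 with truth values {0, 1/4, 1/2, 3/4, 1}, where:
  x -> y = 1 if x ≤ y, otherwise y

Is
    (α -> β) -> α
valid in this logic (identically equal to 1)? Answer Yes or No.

Counterexample: take α = 0, β = 0.
α -> β = 0 -> 0 = 1
(α -> β) -> α = 1 -> 0 = 0
This gives 0 ≠ 1.

No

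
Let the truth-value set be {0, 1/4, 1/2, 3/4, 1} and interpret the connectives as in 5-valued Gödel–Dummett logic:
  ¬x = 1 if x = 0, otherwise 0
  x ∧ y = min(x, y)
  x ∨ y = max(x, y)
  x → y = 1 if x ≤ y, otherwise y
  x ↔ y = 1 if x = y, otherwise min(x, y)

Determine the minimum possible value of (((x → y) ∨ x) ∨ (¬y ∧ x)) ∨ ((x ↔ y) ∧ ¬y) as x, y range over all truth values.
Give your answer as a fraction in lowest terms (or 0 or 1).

Take x = 1/4, y = 0:
x → y = 1/4 → 0 = 0
(x → y) ∨ x = 0 ∨ 1/4 = 1/4
¬y = ¬0 = 1
¬y ∧ x = 1 ∧ 1/4 = 1/4
((x → y) ∨ x) ∨ (¬y ∧ x) = 1/4 ∨ 1/4 = 1/4
x ↔ y = 1/4 ↔ 0 = 0
¬y = ¬0 = 1
(x ↔ y) ∧ ¬y = 0 ∧ 1 = 0
(((x → y) ∨ x) ∨ (¬y ∧ x)) ∨ ((x ↔ y) ∧ ¬y) = 1/4 ∨ 0 = 1/4
No assignment yields a value below 1/4, so this is the minimum.

1/4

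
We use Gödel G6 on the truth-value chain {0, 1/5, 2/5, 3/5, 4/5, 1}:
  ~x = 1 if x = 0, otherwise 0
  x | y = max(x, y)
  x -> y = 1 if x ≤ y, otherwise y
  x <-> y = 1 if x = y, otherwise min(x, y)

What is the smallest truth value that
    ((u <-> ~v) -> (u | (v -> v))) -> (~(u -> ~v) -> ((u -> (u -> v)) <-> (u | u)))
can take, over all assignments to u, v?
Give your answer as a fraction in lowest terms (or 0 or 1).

Take u = 1/5, v = 1/5:
~v = ~1/5 = 0
u <-> ~v = 1/5 <-> 0 = 0
v -> v = 1/5 -> 1/5 = 1
u | (v -> v) = 1/5 | 1 = 1
(u <-> ~v) -> (u | (v -> v)) = 0 -> 1 = 1
~v = ~1/5 = 0
u -> ~v = 1/5 -> 0 = 0
~(u -> ~v) = ~0 = 1
u -> v = 1/5 -> 1/5 = 1
u -> (u -> v) = 1/5 -> 1 = 1
u | u = 1/5 | 1/5 = 1/5
(u -> (u -> v)) <-> (u | u) = 1 <-> 1/5 = 1/5
~(u -> ~v) -> ((u -> (u -> v)) <-> (u | u)) = 1 -> 1/5 = 1/5
((u <-> ~v) -> (u | (v -> v))) -> (~(u -> ~v) -> ((u -> (u -> v)) <-> (u | u))) = 1 -> 1/5 = 1/5
No assignment yields a value below 1/5, so this is the minimum.

1/5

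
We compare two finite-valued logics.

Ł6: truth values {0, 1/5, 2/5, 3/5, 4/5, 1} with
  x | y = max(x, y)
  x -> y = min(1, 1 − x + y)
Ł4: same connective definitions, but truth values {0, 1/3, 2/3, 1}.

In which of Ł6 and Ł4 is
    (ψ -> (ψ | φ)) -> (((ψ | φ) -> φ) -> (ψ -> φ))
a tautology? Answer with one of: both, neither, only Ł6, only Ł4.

both

In Ł6: every assignment gives 1 — tautology.
In Ł4: every assignment gives 1 — tautology.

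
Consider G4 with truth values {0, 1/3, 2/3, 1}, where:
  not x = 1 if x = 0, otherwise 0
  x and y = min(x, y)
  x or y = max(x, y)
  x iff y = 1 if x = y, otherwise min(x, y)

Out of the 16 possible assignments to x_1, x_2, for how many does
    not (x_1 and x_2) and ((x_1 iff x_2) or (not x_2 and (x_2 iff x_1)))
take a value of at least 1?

x_1 = 0, x_2 = 0 ↦ 1  ≥
x_1 = 0, x_2 = 1/3 ↦ 0  <
x_1 = 0, x_2 = 2/3 ↦ 0  <
x_1 = 0, x_2 = 1 ↦ 0  <
x_1 = 1/3, x_2 = 0 ↦ 0  <
x_1 = 1/3, x_2 = 1/3 ↦ 0  <
x_1 = 1/3, x_2 = 2/3 ↦ 0  <
x_1 = 1/3, x_2 = 1 ↦ 0  <
x_1 = 2/3, x_2 = 0 ↦ 0  <
x_1 = 2/3, x_2 = 1/3 ↦ 0  <
x_1 = 2/3, x_2 = 2/3 ↦ 0  <
x_1 = 2/3, x_2 = 1 ↦ 0  <
x_1 = 1, x_2 = 0 ↦ 0  <
x_1 = 1, x_2 = 1/3 ↦ 0  <
x_1 = 1, x_2 = 2/3 ↦ 0  <
x_1 = 1, x_2 = 1 ↦ 0  <
So 1 of the 16 assignments meets the threshold.

1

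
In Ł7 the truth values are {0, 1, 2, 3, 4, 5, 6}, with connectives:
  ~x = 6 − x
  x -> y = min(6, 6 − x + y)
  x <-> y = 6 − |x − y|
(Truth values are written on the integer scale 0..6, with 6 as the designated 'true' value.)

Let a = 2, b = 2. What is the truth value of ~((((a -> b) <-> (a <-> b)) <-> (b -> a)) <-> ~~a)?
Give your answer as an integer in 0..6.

4

a -> b = 2 -> 2 = 6
a <-> b = 2 <-> 2 = 6
(a -> b) <-> (a <-> b) = 6 <-> 6 = 6
b -> a = 2 -> 2 = 6
((a -> b) <-> (a <-> b)) <-> (b -> a) = 6 <-> 6 = 6
~a = ~2 = 4
~~a = ~4 = 2
(((a -> b) <-> (a <-> b)) <-> (b -> a)) <-> ~~a = 6 <-> 2 = 2
~((((a -> b) <-> (a <-> b)) <-> (b -> a)) <-> ~~a) = ~2 = 4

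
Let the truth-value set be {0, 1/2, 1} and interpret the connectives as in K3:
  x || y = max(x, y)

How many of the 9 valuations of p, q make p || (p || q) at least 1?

5

p = 0, q = 0 ↦ 0  <
p = 0, q = 1/2 ↦ 1/2  <
p = 0, q = 1 ↦ 1  ≥
p = 1/2, q = 0 ↦ 1/2  <
p = 1/2, q = 1/2 ↦ 1/2  <
p = 1/2, q = 1 ↦ 1  ≥
p = 1, q = 0 ↦ 1  ≥
p = 1, q = 1/2 ↦ 1  ≥
p = 1, q = 1 ↦ 1  ≥
So 5 of the 9 assignments meet the threshold.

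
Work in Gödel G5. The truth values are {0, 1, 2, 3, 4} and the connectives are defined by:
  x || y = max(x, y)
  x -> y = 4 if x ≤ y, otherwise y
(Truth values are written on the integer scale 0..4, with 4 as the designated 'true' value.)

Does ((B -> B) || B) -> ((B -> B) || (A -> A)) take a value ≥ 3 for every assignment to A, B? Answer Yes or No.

At A = 1, B = 1, for instance:
B -> B = 1 -> 1 = 4
(B -> B) || B = 4 || 1 = 4
B -> B = 1 -> 1 = 4
A -> A = 1 -> 1 = 4
(B -> B) || (A -> A) = 4 || 4 = 4
((B -> B) || B) -> ((B -> B) || (A -> A)) = 4 -> 4 = 4
and checking the remaining 24 assignments likewise gives ≥ 3 in every case.

Yes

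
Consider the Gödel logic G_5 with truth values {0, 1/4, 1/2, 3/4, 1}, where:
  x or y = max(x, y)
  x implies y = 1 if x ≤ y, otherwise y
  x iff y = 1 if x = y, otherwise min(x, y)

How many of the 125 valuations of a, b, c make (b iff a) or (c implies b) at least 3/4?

value 1: 85 assignments (counts)
value 3/4: 4 assignments (counts)
value 1/2: 8 assignments
value 1/4: 12 assignments
value 0: 16 assignments
So 89 of the 125 assignments meet the threshold.

89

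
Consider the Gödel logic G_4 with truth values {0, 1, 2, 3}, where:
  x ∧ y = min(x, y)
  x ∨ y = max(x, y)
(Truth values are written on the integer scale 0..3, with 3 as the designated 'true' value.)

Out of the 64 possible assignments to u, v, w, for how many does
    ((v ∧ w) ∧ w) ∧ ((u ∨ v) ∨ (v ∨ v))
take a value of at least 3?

4

value 3: 4 assignments (counts)
value 2: 12 assignments
value 1: 20 assignments
value 0: 28 assignments
So 4 of the 64 assignments meet the threshold.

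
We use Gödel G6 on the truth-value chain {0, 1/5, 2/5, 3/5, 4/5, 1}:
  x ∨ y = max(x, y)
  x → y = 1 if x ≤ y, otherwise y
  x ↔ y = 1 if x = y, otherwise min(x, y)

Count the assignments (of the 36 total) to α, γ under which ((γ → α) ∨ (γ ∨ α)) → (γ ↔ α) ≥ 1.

6

value 1: 6 assignments (counts)
value 4/5: 2 assignments
value 3/5: 4 assignments
value 2/5: 6 assignments
value 1/5: 8 assignments
value 0: 10 assignments
So 6 of the 36 assignments meet the threshold.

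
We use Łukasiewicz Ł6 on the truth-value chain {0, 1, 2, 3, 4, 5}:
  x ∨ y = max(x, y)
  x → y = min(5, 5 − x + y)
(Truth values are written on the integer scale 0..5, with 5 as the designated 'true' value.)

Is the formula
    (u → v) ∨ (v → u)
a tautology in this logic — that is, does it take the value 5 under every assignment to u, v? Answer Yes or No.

At u = 2, v = 5, for instance:
u → v = 2 → 5 = 5
v → u = 5 → 2 = 2
(u → v) ∨ (v → u) = 5 ∨ 2 = 5
and checking the remaining 35 assignments likewise gives ≥ 5 in every case.

Yes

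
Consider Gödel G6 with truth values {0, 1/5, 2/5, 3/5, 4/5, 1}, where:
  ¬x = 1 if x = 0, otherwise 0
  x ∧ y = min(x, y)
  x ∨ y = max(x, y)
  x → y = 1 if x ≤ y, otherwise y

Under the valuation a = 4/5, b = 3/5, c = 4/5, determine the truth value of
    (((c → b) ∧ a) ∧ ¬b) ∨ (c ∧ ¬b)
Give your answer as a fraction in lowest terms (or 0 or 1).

0

c → b = 4/5 → 3/5 = 3/5
(c → b) ∧ a = 3/5 ∧ 4/5 = 3/5
¬b = ¬3/5 = 0
((c → b) ∧ a) ∧ ¬b = 3/5 ∧ 0 = 0
¬b = ¬3/5 = 0
c ∧ ¬b = 4/5 ∧ 0 = 0
(((c → b) ∧ a) ∧ ¬b) ∨ (c ∧ ¬b) = 0 ∨ 0 = 0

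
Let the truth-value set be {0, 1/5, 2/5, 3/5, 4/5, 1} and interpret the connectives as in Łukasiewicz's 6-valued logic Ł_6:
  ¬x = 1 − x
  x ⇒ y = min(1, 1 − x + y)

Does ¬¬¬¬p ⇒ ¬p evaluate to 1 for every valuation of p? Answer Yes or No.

Counterexample: take p = 3/5.
¬p = ¬3/5 = 2/5
¬¬p = ¬2/5 = 3/5
¬¬¬p = ¬3/5 = 2/5
¬¬¬¬p = ¬2/5 = 3/5
¬p = ¬3/5 = 2/5
¬¬¬¬p ⇒ ¬p = 3/5 ⇒ 2/5 = 4/5
This gives 4/5 ≠ 1.

No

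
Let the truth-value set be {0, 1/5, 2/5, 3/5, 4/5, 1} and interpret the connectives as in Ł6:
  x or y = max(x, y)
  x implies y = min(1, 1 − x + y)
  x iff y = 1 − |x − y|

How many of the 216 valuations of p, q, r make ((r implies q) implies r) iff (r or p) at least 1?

value 1: 96 assignments (counts)
value 4/5: 56 assignments
value 3/5: 31 assignments
value 2/5: 16 assignments
value 1/5: 11 assignments
value 0: 6 assignments
So 96 of the 216 assignments meet the threshold.

96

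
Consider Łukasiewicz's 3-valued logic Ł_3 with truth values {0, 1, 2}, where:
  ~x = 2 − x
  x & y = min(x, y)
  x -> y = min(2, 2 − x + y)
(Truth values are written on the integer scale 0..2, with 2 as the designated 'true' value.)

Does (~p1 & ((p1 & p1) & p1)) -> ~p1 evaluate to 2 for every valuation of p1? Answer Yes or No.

Yes

p1 = 0 ↦ 2
p1 = 1 ↦ 2
p1 = 2 ↦ 2
Every assignment gives a value ≥ 2.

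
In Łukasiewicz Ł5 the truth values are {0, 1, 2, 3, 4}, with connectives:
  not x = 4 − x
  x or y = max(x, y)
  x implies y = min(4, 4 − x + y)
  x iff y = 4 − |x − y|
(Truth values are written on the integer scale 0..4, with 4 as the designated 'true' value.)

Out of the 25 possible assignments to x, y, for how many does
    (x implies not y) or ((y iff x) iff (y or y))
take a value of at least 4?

20

value 4: 20 assignments (counts)
value 3: 4 assignments
value 2: 1 assignment
So 20 of the 25 assignments meet the threshold.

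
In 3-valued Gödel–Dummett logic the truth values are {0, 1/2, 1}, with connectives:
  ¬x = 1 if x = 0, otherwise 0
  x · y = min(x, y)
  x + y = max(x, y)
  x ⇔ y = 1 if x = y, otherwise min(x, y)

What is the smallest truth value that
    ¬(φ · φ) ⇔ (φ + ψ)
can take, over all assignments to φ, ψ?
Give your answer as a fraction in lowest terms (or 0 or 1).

0

Take φ = 0, ψ = 0:
φ · φ = 0 · 0 = 0
¬(φ · φ) = ¬0 = 1
φ + ψ = 0 + 0 = 0
¬(φ · φ) ⇔ (φ + ψ) = 1 ⇔ 0 = 0
No assignment yields a value below 0, so this is the minimum.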